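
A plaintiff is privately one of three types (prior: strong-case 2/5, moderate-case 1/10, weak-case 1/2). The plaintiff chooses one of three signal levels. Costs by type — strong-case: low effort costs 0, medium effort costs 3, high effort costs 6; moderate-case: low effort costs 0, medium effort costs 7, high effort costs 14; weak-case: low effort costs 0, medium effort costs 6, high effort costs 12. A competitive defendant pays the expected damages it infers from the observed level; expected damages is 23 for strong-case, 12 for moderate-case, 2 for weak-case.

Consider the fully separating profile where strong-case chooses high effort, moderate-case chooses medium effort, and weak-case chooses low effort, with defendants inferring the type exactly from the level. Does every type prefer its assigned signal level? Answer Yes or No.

No

Separating settlements: high effort → 23, medium effort → 12, low effort → 2.
strong-case (assigned high effort): low effort: 2 − 0 = 2; medium effort: 12 − 3 = 9; high effort: 23 − 6 = 17. strong-case stays.
moderate-case (assigned medium effort): low effort: 2 − 0 = 2; medium effort: 12 − 7 = 5; high effort: 23 − 14 = 9. moderate-case prefers high effort.
weak-case (assigned low effort): low effort: 2 − 0 = 2; medium effort: 12 − 6 = 6; high effort: 23 − 12 = 11. weak-case prefers high effort.
At least one type deviates; the separating profile fails.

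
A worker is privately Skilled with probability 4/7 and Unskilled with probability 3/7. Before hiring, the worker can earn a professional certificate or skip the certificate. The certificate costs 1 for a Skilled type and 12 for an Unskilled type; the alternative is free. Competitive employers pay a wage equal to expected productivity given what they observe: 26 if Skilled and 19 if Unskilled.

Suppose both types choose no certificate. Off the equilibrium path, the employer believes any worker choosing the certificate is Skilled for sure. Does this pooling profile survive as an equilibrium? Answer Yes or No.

No

On path, the employer holds the prior and pays 4/7·26 + 3/7·19 = 23. Off path (the certificate), believing Skilled, it pays 26.
Skilled: no certificate nets 23; the certificate nets 26 − 1 = 25. Skilled would deviate.
Unskilled: no certificate nets 23; the certificate nets 26 − 12 = 14. Unskilled stays.
A type deviates, so pooling fails.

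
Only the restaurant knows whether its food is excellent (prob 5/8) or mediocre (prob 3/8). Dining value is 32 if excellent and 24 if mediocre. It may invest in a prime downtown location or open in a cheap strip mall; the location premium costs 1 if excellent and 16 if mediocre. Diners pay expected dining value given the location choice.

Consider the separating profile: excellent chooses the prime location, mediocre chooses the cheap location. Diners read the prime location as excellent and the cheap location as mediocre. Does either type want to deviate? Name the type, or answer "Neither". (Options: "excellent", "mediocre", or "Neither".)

Neither

The prime location pays 32; the cheap location pays 24.
excellent: assigned the prime location, nets 32 − 1 = 31; deviating to the cheap location nets 24.
mediocre: assigned the cheap location, nets 24; deviating to the prime location nets 32 − 16 = 16.
Both types strictly prefer their assigned action; no profitable deviation.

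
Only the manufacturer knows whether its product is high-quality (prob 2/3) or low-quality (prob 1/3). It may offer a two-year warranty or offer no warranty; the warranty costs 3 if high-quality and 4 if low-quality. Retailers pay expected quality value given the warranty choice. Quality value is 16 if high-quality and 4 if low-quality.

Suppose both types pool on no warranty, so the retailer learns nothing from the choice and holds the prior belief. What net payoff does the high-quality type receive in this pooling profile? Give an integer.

12

Pooled price = 2/3·16 + 1/3·4 = 12.
high-quality pays no cost for no warranty, so net payoff = 12.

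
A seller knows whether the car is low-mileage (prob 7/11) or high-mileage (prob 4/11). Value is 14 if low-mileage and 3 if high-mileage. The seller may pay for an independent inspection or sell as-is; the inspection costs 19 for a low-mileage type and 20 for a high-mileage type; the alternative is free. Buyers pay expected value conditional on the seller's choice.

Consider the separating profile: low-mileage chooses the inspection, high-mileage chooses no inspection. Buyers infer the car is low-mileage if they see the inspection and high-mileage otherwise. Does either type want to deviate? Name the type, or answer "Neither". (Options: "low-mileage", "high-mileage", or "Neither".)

The inspection pays 14; no inspection pays 3.
low-mileage: assigned the inspection, nets 14 − 19 = -5; deviating to no inspection nets 3.
high-mileage: assigned no inspection, nets 3; deviating to the inspection nets 14 − 20 = -6.
The low-mileage type gains 8 by deviating.

low-mileage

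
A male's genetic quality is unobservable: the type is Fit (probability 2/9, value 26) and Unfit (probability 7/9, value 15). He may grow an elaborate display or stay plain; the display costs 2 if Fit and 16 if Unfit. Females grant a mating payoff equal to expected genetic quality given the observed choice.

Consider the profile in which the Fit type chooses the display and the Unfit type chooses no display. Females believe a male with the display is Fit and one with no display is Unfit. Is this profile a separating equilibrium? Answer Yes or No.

Under these beliefs, the display earns mating payoff 26 and no display earns mating payoff 15.
Fit: the display nets 26 − 2 = 24; no display nets 15. Fit prefers the display.
Unfit: the display nets 26 − 16 = 10; no display nets 15. Unfit prefers no display.
Neither type deviates, so the separating profile is an equilibrium.

Yes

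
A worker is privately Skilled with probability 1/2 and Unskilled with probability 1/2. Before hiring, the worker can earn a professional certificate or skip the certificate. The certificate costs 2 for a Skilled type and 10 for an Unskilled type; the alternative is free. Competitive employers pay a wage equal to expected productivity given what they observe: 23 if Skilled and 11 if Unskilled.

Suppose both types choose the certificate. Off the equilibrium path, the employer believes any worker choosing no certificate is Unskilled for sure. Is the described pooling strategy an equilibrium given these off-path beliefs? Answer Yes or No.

On path, the employer holds the prior and pays 1/2·23 + 1/2·11 = 17. Off path (no certificate), believing Unskilled, it pays 11.
Skilled: the certificate nets 17 − 2 = 15; no certificate nets 11. Skilled stays.
Unskilled: the certificate nets 17 − 10 = 7; no certificate nets 11. Unskilled would deviate.
A type deviates, so pooling fails.

No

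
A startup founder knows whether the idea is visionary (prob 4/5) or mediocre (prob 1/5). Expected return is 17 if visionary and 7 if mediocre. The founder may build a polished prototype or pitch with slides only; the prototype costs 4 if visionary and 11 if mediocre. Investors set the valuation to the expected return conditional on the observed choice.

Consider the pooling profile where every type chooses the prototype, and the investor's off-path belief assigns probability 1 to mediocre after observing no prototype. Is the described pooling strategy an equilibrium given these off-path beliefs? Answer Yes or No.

No

On path, the investor holds the prior and pays 4/5·17 + 1/5·7 = 15. Off path (no prototype), believing mediocre, it pays 7.
visionary: the prototype nets 15 − 4 = 11; no prototype nets 7. visionary stays.
mediocre: the prototype nets 15 − 11 = 4; no prototype nets 7. mediocre would deviate.
A type deviates, so pooling fails.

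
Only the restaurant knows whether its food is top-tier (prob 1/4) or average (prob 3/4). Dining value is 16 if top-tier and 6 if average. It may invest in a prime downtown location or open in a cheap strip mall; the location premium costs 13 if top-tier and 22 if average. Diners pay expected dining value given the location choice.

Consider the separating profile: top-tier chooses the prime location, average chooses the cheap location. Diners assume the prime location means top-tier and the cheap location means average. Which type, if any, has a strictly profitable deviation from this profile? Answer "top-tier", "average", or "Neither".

The prime location pays 16; the cheap location pays 6.
top-tier: assigned the prime location, nets 16 − 13 = 3; deviating to the cheap location nets 6.
average: assigned the cheap location, nets 6; deviating to the prime location nets 16 − 22 = -6.
The top-tier type gains 3 by deviating.

top-tier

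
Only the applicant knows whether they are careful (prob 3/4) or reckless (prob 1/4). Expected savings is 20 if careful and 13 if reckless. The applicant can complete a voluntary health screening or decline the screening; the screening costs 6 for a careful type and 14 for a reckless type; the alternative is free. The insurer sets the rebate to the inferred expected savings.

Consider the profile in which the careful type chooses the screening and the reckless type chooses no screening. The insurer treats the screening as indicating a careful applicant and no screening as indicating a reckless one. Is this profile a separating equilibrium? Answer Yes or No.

Yes

Under these beliefs, the screening earns rebate 20 and no screening earns rebate 13.
careful: the screening nets 20 − 6 = 14; no screening nets 13. careful prefers the screening.
reckless: the screening nets 20 − 14 = 6; no screening nets 13. reckless prefers no screening.
Neither type deviates, so the separating profile is an equilibrium.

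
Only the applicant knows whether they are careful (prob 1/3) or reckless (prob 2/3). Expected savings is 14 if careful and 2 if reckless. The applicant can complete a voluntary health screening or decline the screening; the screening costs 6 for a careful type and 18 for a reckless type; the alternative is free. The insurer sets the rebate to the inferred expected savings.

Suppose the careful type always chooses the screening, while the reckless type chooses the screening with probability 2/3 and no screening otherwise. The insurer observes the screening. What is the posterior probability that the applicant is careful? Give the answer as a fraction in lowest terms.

3/7

P(the screening) = (1/3)·1 + (2/3)·(2/3) = 7/9.
By Bayes' rule, P(careful | the screening) = (1/3) / (7/9) = 3/7.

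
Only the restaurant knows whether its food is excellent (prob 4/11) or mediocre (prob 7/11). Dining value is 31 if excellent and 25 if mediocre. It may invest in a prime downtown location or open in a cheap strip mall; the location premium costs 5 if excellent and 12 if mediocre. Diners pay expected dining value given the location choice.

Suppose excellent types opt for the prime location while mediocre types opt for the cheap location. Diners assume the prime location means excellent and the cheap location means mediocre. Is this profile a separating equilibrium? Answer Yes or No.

Under these beliefs, the prime location earns price premium 31 and the cheap location earns price premium 25.
excellent: the prime location nets 31 − 5 = 26; the cheap location nets 25. excellent prefers the prime location.
mediocre: the prime location nets 31 − 12 = 19; the cheap location nets 25. mediocre prefers the cheap location.
Neither type deviates, so the separating profile is an equilibrium.

Yes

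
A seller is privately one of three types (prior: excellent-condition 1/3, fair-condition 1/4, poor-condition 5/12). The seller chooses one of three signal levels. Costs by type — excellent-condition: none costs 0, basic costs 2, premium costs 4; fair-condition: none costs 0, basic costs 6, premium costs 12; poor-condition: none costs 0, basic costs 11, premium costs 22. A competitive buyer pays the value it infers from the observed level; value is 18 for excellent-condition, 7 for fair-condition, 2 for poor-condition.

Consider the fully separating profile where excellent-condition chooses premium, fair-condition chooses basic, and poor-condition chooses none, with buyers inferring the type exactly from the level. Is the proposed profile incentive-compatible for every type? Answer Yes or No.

No

Separating prices: premium → 18, basic → 7, none → 2.
excellent-condition (assigned premium): none: 2 − 0 = 2; basic: 7 − 2 = 5; premium: 18 − 4 = 14. excellent-condition stays.
fair-condition (assigned basic): none: 2 − 0 = 2; basic: 7 − 6 = 1; premium: 18 − 12 = 6. fair-condition prefers premium.
poor-condition (assigned none): none: 2 − 0 = 2; basic: 7 − 11 = -4; premium: 18 − 22 = -4. poor-condition stays.
At least one type deviates; the separating profile fails.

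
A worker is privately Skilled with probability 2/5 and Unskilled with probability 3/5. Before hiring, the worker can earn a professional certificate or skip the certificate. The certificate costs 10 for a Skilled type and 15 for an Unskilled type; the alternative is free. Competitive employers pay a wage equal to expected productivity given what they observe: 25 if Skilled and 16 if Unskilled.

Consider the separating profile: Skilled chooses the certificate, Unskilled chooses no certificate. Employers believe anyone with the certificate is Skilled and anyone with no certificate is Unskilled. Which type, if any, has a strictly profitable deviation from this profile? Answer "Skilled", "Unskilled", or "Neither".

Skilled

The certificate pays 25; no certificate pays 16.
Skilled: assigned the certificate, nets 25 − 10 = 15; deviating to no certificate nets 16.
Unskilled: assigned no certificate, nets 16; deviating to the certificate nets 25 − 15 = 10.
The Skilled type gains 1 by deviating.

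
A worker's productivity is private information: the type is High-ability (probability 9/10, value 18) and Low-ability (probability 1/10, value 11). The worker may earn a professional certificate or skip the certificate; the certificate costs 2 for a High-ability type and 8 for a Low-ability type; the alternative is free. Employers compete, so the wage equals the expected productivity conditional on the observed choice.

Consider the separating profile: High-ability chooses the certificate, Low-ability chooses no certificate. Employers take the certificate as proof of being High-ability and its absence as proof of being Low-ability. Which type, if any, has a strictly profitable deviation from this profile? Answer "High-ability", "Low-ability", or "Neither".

The certificate pays 18; no certificate pays 11.
High-ability: assigned the certificate, nets 18 − 2 = 16; deviating to no certificate nets 11.
Low-ability: assigned no certificate, nets 11; deviating to the certificate nets 18 − 8 = 10.
Both types strictly prefer their assigned action; no profitable deviation.

Neither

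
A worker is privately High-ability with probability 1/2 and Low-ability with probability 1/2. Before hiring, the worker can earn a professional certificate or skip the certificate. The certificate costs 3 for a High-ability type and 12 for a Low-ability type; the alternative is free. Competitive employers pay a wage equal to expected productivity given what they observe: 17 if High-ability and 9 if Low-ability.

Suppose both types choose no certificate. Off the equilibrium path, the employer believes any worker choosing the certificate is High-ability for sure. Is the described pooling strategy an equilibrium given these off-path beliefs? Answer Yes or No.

On path, the employer holds the prior and pays 1/2·17 + 1/2·9 = 13. Off path (the certificate), believing High-ability, it pays 17.
High-ability: no certificate nets 13; the certificate nets 17 − 3 = 14. High-ability would deviate.
Low-ability: no certificate nets 13; the certificate nets 17 − 12 = 5. Low-ability stays.
A type deviates, so pooling fails.

No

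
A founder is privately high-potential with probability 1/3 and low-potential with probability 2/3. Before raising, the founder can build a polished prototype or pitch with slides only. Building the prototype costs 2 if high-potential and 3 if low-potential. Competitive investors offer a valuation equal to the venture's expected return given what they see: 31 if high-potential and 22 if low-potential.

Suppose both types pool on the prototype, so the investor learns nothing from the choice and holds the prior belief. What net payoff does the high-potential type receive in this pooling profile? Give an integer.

Pooled valuation = 1/3·31 + 2/3·22 = 25.
high-potential pays cost 2 for the prototype, so net payoff = 25 − 2 = 23.

23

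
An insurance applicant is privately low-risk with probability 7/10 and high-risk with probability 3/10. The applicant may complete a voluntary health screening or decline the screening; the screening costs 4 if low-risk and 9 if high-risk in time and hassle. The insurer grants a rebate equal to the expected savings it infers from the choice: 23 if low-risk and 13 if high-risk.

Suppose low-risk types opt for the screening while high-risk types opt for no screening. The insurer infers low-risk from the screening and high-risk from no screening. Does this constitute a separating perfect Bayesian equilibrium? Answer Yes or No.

Under these beliefs, the screening earns rebate 23 and no screening earns rebate 13.
low-risk: the screening nets 23 − 4 = 19; no screening nets 13. low-risk prefers the screening.
high-risk: the screening nets 23 − 9 = 14; no screening nets 13. high-risk would deviate to the screening.
high-risk has a profitable deviation, so the profile is not an equilibrium.

No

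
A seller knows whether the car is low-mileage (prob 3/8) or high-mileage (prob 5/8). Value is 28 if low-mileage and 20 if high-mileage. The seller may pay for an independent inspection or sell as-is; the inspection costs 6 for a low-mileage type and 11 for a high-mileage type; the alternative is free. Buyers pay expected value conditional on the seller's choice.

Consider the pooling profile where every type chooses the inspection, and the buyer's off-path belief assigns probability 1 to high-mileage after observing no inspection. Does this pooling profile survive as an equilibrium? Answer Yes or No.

No

On path, the buyer holds the prior and pays 3/8·28 + 5/8·20 = 23. Off path (no inspection), believing high-mileage, it pays 20.
low-mileage: the inspection nets 23 − 6 = 17; no inspection nets 20. low-mileage would deviate.
high-mileage: the inspection nets 23 − 11 = 12; no inspection nets 20. high-mileage would deviate.
A type deviates, so pooling fails.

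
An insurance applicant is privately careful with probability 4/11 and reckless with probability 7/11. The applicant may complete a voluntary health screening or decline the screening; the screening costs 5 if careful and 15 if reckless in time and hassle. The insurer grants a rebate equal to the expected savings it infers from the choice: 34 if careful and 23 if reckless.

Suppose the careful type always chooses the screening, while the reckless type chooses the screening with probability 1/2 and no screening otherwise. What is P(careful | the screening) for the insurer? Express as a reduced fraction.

P(the screening) = (4/11)·1 + (7/11)·(1/2) = 15/22.
By Bayes' rule, P(careful | the screening) = (4/11) / (15/22) = 8/15.

8/15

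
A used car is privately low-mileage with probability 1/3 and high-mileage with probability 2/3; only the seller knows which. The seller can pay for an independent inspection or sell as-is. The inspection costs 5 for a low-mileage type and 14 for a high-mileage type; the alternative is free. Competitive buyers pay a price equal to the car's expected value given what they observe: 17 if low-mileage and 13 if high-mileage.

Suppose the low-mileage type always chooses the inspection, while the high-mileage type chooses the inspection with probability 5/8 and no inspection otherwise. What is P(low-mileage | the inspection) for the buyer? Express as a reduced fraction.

4/9

P(the inspection) = (1/3)·1 + (2/3)·(5/8) = 3/4.
By Bayes' rule, P(low-mileage | the inspection) = (1/3) / (3/4) = 4/9.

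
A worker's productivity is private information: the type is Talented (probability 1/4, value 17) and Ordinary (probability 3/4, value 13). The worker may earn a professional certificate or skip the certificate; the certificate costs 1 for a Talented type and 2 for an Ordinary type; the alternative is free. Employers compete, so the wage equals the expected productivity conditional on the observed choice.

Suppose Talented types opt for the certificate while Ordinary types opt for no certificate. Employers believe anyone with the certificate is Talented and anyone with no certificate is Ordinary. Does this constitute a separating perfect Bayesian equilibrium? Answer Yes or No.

Under these beliefs, the certificate earns wage 17 and no certificate earns wage 13.
Talented: the certificate nets 17 − 1 = 16; no certificate nets 13. Talented prefers the certificate.
Ordinary: the certificate nets 17 − 2 = 15; no certificate nets 13. Ordinary would deviate to the certificate.
Ordinary has a profitable deviation, so the profile is not an equilibrium.

No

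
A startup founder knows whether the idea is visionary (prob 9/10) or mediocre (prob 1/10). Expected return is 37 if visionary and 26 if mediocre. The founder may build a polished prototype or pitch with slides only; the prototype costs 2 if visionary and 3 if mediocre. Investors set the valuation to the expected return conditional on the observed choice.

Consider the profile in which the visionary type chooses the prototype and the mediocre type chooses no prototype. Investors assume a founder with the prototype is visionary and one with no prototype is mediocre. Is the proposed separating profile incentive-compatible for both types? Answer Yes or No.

Under these beliefs, the prototype earns valuation 37 and no prototype earns valuation 26.
visionary: the prototype nets 37 − 2 = 35; no prototype nets 26. visionary prefers the prototype.
mediocre: the prototype nets 37 − 3 = 34; no prototype nets 26. mediocre would deviate to the prototype.
mediocre has a profitable deviation, so the profile is not an equilibrium.

No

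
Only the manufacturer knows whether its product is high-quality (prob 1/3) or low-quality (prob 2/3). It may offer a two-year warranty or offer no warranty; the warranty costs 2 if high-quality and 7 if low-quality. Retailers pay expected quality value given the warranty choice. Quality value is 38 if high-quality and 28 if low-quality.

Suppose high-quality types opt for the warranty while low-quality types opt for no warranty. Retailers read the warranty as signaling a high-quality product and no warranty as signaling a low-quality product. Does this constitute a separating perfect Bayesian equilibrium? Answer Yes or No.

Under these beliefs, the warranty earns price 38 and no warranty earns price 28.
high-quality: the warranty nets 38 − 2 = 36; no warranty nets 28. high-quality prefers the warranty.
low-quality: the warranty nets 38 − 7 = 31; no warranty nets 28. low-quality would deviate to the warranty.
low-quality has a profitable deviation, so the profile is not an equilibrium.

No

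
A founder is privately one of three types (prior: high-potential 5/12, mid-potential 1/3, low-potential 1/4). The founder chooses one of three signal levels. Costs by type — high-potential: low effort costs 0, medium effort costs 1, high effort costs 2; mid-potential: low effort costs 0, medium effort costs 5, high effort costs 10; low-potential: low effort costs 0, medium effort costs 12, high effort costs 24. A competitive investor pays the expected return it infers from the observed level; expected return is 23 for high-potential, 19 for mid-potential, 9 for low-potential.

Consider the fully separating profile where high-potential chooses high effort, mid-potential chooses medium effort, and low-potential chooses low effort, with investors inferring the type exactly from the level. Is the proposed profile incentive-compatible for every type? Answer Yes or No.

Yes

Separating valuations: high effort → 23, medium effort → 19, low effort → 9.
high-potential (assigned high effort): low effort: 9 − 0 = 9; medium effort: 19 − 1 = 18; high effort: 23 − 2 = 21. high-potential stays.
mid-potential (assigned medium effort): low effort: 9 − 0 = 9; medium effort: 19 − 5 = 14; high effort: 23 − 10 = 13. mid-potential stays.
low-potential (assigned low effort): low effort: 9 − 0 = 9; medium effort: 19 − 12 = 7; high effort: 23 − 24 = -1. low-potential stays.
Every type prefers its assigned level; separation holds.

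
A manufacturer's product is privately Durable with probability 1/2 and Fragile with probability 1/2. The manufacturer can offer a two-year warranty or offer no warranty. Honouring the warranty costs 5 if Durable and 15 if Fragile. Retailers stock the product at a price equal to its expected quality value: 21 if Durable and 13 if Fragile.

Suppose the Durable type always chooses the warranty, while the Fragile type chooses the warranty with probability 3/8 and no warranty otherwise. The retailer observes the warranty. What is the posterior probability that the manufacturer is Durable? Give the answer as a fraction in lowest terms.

P(the warranty) = (1/2)·1 + (1/2)·(3/8) = 11/16.
By Bayes' rule, P(Durable | the warranty) = (1/2) / (11/16) = 8/11.

8/11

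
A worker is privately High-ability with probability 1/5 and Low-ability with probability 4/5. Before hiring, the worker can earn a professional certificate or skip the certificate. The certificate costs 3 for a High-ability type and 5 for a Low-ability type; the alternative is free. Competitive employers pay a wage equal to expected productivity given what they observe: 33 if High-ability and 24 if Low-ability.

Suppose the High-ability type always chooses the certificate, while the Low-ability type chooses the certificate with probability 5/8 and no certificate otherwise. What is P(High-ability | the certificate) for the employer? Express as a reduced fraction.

P(the certificate) = (1/5)·1 + (4/5)·(5/8) = 7/10.
By Bayes' rule, P(High-ability | the certificate) = (1/5) / (7/10) = 2/7.

2/7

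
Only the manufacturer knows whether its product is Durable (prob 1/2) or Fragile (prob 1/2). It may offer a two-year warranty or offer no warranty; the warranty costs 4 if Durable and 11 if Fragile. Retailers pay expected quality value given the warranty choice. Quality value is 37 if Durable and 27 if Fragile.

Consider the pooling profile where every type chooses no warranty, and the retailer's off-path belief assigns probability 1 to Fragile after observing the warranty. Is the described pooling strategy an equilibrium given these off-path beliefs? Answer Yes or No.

On path, the retailer holds the prior and pays 1/2·37 + 1/2·27 = 32. Off path (the warranty), believing Fragile, it pays 27.
Durable: no warranty nets 32; the warranty nets 27 − 4 = 23. Durable stays.
Fragile: no warranty nets 32; the warranty nets 27 − 11 = 16. Fragile stays.
No type deviates, so pooling is sustained.

Yes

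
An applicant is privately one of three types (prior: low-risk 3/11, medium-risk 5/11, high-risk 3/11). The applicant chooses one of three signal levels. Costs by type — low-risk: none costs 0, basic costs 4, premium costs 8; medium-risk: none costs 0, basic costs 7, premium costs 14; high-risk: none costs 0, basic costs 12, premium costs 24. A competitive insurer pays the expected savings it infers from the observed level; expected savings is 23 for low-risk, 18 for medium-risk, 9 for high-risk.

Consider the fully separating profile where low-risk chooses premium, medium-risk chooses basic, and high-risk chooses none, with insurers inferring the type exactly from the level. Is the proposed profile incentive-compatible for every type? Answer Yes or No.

Yes

Separating rebates: premium → 23, basic → 18, none → 9.
low-risk (assigned premium): none: 9 − 0 = 9; basic: 18 − 4 = 14; premium: 23 − 8 = 15. low-risk stays.
medium-risk (assigned basic): none: 9 − 0 = 9; basic: 18 − 7 = 11; premium: 23 − 14 = 9. medium-risk stays.
high-risk (assigned none): none: 9 − 0 = 9; basic: 18 − 12 = 6; premium: 23 − 24 = -1. high-risk stays.
Every type prefers its assigned level; separation holds.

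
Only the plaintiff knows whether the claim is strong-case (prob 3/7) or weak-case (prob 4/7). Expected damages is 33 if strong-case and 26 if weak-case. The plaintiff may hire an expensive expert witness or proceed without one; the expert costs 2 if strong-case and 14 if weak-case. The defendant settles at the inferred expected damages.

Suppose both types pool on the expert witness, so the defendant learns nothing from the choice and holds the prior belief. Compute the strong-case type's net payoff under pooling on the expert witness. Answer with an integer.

Pooled settlement = 3/7·33 + 4/7·26 = 29.
strong-case pays cost 2 for the expert witness, so net payoff = 29 − 2 = 27.

27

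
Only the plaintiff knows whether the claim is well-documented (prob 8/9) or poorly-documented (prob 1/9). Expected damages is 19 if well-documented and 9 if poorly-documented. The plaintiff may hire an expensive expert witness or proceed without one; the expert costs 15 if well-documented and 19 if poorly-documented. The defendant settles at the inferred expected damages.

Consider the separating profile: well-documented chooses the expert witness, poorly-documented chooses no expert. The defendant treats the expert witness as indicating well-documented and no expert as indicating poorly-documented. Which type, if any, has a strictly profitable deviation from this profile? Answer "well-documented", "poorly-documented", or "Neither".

well-documented

The expert witness pays 19; no expert pays 9.
well-documented: assigned the expert witness, nets 19 − 15 = 4; deviating to no expert nets 9.
poorly-documented: assigned no expert, nets 9; deviating to the expert witness nets 19 − 19 = 0.
The well-documented type gains 5 by deviating.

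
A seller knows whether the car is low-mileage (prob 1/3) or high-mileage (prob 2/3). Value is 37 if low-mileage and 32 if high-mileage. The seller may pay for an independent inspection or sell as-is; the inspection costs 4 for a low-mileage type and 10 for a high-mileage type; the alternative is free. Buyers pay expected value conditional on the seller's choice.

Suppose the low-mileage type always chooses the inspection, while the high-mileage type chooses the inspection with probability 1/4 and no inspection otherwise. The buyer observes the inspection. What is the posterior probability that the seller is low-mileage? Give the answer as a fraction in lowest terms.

P(the inspection) = (1/3)·1 + (2/3)·(1/4) = 1/2.
By Bayes' rule, P(low-mileage | the inspection) = (1/3) / (1/2) = 2/3.

2/3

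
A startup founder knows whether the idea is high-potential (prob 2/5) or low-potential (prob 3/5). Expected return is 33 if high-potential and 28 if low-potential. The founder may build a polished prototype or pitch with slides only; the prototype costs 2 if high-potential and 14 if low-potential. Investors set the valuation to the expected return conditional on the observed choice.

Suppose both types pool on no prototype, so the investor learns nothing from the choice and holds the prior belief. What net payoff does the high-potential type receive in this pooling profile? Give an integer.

Pooled valuation = 2/5·33 + 3/5·28 = 30.
high-potential pays no cost for no prototype, so net payoff = 30.

30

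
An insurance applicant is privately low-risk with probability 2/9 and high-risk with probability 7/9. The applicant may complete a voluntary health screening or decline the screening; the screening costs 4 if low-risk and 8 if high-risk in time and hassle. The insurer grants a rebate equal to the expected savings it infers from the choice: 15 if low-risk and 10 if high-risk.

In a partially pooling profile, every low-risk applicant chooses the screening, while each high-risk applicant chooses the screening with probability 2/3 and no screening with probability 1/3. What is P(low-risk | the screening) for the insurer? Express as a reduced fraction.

P(the screening) = (2/9)·1 + (7/9)·(2/3) = 20/27.
By Bayes' rule, P(low-risk | the screening) = (2/9) / (20/27) = 3/10.

3/10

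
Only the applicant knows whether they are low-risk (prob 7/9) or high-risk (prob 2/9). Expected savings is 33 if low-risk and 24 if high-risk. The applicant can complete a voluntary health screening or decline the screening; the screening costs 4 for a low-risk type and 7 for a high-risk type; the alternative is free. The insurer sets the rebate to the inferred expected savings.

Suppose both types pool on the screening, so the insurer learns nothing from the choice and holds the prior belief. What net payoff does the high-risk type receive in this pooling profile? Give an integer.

24

Pooled rebate = 7/9·33 + 2/9·24 = 31.
high-risk pays cost 7 for the screening, so net payoff = 31 − 7 = 24.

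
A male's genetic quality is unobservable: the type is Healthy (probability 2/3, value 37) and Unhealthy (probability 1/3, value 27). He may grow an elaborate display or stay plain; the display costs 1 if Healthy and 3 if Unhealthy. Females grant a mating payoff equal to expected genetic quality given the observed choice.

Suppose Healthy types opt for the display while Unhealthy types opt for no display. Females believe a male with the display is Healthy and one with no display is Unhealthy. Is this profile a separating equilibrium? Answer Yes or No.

No

Under these beliefs, the display earns mating payoff 37 and no display earns mating payoff 27.
Healthy: the display nets 37 − 1 = 36; no display nets 27. Healthy prefers the display.
Unhealthy: the display nets 37 − 3 = 34; no display nets 27. Unhealthy would deviate to the display.
Unhealthy has a profitable deviation, so the profile is not an equilibrium.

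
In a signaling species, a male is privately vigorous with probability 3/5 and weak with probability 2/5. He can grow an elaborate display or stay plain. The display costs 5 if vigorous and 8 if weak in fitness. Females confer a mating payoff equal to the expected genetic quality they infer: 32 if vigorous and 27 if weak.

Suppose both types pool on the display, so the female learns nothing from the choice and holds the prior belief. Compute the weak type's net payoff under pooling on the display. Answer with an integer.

22

Pooled mating payoff = 3/5·32 + 2/5·27 = 30.
weak pays cost 8 for the display, so net payoff = 30 − 8 = 22.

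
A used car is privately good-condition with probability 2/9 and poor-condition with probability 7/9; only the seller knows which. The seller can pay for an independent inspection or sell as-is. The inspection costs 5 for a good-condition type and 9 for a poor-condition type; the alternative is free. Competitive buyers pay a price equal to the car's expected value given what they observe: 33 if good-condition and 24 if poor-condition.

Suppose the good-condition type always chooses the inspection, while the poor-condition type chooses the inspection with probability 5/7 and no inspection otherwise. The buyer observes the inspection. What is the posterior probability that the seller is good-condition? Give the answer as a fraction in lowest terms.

P(the inspection) = (2/9)·1 + (7/9)·(5/7) = 7/9.
By Bayes' rule, P(good-condition | the inspection) = (2/9) / (7/9) = 2/7.

2/7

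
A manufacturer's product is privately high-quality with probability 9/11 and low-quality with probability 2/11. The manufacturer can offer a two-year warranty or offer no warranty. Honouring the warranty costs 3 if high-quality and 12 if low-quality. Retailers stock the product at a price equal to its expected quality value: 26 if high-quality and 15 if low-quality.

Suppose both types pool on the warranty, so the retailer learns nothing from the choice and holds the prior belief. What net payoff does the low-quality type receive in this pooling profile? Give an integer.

12

Pooled price = 9/11·26 + 2/11·15 = 24.
low-quality pays cost 12 for the warranty, so net payoff = 24 − 12 = 12.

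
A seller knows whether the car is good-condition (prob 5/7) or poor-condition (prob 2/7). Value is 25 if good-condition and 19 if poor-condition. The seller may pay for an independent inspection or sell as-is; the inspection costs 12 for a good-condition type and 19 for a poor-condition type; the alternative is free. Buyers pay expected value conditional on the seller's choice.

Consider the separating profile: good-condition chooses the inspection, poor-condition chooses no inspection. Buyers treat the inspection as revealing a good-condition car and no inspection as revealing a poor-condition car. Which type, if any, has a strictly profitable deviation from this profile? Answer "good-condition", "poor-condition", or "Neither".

The inspection pays 25; no inspection pays 19.
good-condition: assigned the inspection, nets 25 − 12 = 13; deviating to no inspection nets 19.
poor-condition: assigned no inspection, nets 19; deviating to the inspection nets 25 − 19 = 6.
The good-condition type gains 6 by deviating.

good-condition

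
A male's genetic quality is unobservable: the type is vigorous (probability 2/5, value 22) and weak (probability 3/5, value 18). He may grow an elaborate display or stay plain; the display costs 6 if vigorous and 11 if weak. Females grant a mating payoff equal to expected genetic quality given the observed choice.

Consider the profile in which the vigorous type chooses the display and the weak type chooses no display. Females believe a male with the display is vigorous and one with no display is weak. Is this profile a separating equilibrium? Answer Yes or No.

No

Under these beliefs, the display earns mating payoff 22 and no display earns mating payoff 18.
vigorous: the display nets 22 − 6 = 16; no display nets 18. vigorous would deviate to no display.
weak: the display nets 22 − 11 = 11; no display nets 18. weak prefers no display.
vigorous has a profitable deviation, so the profile is not an equilibrium.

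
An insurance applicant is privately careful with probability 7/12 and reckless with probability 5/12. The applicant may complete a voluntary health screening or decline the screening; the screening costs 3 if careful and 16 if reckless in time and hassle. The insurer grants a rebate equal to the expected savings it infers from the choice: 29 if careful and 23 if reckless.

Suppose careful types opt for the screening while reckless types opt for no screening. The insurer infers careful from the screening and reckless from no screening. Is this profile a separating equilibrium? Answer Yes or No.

Yes

Under these beliefs, the screening earns rebate 29 and no screening earns rebate 23.
careful: the screening nets 29 − 3 = 26; no screening nets 23. careful prefers the screening.
reckless: the screening nets 29 − 16 = 13; no screening nets 23. reckless prefers no screening.
Neither type deviates, so the separating profile is an equilibrium.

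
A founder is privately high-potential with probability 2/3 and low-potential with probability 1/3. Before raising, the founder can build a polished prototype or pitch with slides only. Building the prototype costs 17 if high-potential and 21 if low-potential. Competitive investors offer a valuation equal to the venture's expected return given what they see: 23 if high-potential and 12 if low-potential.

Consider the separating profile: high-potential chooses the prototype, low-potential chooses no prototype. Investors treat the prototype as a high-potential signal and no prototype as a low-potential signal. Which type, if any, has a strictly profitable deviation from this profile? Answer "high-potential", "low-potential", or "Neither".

high-potential

The prototype pays 23; no prototype pays 12.
high-potential: assigned the prototype, nets 23 − 17 = 6; deviating to no prototype nets 12.
low-potential: assigned no prototype, nets 12; deviating to the prototype nets 23 − 21 = 2.
The high-potential type gains 6 by deviating.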